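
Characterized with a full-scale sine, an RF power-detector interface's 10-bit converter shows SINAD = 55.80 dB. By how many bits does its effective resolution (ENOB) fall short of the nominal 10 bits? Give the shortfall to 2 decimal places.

Effective bits = (55.80 − 1.76)/6.02 = 8.9767.
10 − 8.9767 = 1.02 bits below nominal.

1.02 bits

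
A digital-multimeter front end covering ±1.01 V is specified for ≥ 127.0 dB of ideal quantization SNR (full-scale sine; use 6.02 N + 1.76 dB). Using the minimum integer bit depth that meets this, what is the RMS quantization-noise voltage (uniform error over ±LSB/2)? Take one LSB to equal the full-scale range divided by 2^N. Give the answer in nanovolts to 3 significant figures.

Range = 1.01 − (-1.01) = 2.02 V.
6.02 N + 1.76 ≥ 127.0 gives N ≥ 20.804, so the minimum integer is 21.
Step size = 2.02/2097152 V = 0.96321 µV.
σ_q = LSB/√12 = 0.96321 µV/3.4641 = 278 nV.

278 nV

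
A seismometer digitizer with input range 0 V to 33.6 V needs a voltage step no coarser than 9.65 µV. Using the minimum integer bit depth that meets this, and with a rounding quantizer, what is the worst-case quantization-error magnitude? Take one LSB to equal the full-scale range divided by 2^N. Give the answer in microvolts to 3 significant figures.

4.01 µV

Span = 33.6 V.
33.6 V / 9.65 µV = 3.482e6. Since 2^21 = 2097152 and 2^22 = 4194304, N = 22.
Step size = 33.6/4194304 V = 8.0109 µV.
Half an LSB is 4.01 µV.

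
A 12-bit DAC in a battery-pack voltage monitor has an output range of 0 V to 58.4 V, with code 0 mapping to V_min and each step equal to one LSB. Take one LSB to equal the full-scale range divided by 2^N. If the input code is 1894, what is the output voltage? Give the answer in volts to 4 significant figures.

27.00 V

Full-scale range = 58.4 V. LSB = 58.4 V / 2^12.
V_out = 0 + 1894 × (58.4/4096) V
      = 0 + 27.0043 = 27.0043 V.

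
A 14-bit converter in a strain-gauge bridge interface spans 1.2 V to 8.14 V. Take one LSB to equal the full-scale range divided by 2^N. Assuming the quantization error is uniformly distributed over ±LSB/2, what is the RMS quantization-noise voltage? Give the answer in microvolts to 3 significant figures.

122 µV

The full-scale span is 8.14 − (1.2) = 6.94 V.
Step size = 6.94/16384 V = 423.58 µV.
For a uniform distribution on [−LSB/2, +LSB/2], V_rms = LSB/√12 = 423.58 µV/3.4641 = 122 µV.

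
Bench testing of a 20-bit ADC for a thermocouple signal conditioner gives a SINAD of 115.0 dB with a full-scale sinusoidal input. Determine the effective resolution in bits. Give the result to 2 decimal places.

Inverting SNR = 6.02 N + 1.76: N_eff = (115.0 − 1.76)/6.02 = 18.8106.

18.81 bits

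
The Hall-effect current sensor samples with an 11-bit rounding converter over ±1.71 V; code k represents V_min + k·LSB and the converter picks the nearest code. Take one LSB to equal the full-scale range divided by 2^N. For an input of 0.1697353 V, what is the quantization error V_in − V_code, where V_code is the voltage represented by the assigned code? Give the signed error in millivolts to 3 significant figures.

Span: 1.71 V − (-1.71 V) = 3.42 V. LSB = 3.42 V / 2^11 ≈ 1.670 mV.
(V_in − V_min)/LSB = (0.1697353 − (-1.71)) × 2048/3.42 = 1125.6427 → nearest code k = 1126.
Reconstructed level: -1.71 + 1126 × 3.42/2048 V = 0.1703320313 V.
Error = V_in − V_code = 0.1697353 − (0.1703320313) = −0.597 mV.

−0.597 mV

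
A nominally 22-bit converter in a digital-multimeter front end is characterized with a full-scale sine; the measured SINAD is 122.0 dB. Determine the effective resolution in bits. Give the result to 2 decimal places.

Inverting SNR = 6.02 N + 1.76: N_eff = (122.0 − 1.76)/6.02 = 19.9734.

19.97 bits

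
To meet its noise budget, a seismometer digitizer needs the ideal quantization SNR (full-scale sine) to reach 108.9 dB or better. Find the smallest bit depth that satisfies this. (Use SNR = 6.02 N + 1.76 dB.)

Solving 6.02 N ≥ 108.9 − 1.76: N ≥ 17.797. Round up → N = 18.

18 bits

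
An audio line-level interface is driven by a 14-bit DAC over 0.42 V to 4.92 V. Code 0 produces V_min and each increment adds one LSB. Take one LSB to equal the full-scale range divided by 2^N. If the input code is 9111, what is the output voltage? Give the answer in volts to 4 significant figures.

2.922 V

Span: 4.92 V − (0.42 V) = 4.5 V. LSB = 4.5 V / 2^14.
V_out = V_min + code × LSB = 0.42 V + 9111 × 4.5 V / 16384
      = 0.42 V + 2.50241 V = 2.92241 V.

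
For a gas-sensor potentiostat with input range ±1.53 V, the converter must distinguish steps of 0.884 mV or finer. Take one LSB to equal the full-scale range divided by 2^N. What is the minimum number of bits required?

The full-scale span is 1.53 − (-1.53) = 3.06 V.
Need 2^N ≥ 3.06 V / 0.884 mV = 3462 → N_min = 12.

12 bits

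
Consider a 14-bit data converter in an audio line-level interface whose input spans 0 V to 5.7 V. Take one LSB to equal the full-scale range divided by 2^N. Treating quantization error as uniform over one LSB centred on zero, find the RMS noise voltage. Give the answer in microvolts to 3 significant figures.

100 µV

V_FS = 5.7 V.
LSB = 5.7 V / 2^14 = 347.90 µV.
σ_q = LSB/√12 = 347.90 µV/3.4641 = 100 µV.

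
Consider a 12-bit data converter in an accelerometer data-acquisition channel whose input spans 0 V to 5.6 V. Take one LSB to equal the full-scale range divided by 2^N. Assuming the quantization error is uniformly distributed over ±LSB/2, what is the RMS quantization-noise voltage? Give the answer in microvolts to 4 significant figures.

394.7 µV

Span = 5.6 V.
One LSB is 5.6 V / 4096 = 1.36719 mV.
For a uniform distribution on [−LSB/2, +LSB/2], V_rms = LSB/√12 = 1.36719 mV/3.4641 = 394.7 µV.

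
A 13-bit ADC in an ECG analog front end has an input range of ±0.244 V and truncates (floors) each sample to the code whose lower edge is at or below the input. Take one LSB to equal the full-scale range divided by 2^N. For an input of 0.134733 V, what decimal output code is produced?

Range = 0.244 − (-0.244) = 0.488 V. LSB = 0.488 V / 2^13 ≈ 59.57 µV.
code = ⌊(V_in − V_min)/LSB⌋ = ⌊(V_in − V_min) × 2^13 / range⌋
     = ⌊(0.134733 − (-0.244)) × 8192 / 0.488⌋ = ⌊0.378733 × 8192/0.488⌋
     = ⌊6357.747⌋ = 6357.

6357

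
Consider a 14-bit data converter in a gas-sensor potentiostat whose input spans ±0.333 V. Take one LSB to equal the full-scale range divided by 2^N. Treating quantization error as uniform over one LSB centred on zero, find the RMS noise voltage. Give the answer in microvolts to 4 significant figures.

11.73 µV

Range = 0.333 − (-0.333) = 0.666 V.
LSB = 0.666 V / 2^14 = 40.6494 µV.
RMS of a uniform error over width LSB is LSB/√12 = 11.73 µV.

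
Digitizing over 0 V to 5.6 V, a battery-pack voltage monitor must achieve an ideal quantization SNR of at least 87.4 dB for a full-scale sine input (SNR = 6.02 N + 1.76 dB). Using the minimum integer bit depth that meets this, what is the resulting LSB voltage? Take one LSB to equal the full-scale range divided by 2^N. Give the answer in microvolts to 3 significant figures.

171 µV

Span = 5.6 V.
Solving 6.02 N ≥ 87.4 − 1.76: N ≥ 14.226. Round up → N = 15.
One LSB is 5.6 V / 32768 = 171 µV.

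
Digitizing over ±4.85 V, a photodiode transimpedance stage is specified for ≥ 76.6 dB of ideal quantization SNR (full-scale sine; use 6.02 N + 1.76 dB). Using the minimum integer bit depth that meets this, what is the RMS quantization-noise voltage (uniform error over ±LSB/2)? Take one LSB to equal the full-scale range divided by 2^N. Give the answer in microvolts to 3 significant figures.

Range = 4.85 − (-4.85) = 9.7 V.
N ≥ (76.6 − 1.76)/6.02 = 12.432 → N_min = 13.
One LSB is 9.7 V / 8192 = 1.1841 mV.
RMS noise = LSB/√12 = 342 µV.

342 µV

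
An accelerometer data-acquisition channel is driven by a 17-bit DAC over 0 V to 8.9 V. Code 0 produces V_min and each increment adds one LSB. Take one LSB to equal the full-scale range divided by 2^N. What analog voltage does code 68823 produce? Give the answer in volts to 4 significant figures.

4.673 V

Full-scale range = 8.9 V. LSB = 8.9 V / 2^17.
V_out = 0 + 68823 × (8.9/131072) V
      = 0 V + 4.67319 V = 4.67319 V.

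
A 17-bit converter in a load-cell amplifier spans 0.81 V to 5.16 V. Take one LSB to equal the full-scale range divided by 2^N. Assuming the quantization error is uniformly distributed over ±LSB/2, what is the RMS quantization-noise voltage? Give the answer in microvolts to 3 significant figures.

9.58 µV

The full-scale span is 5.16 − (0.81) = 4.35 V.
LSB = 4.35 V ÷ 2^17 = 4.35/131072 V = 33.188 µV.
For a uniform distribution on [−LSB/2, +LSB/2], V_rms = LSB/√12 = 33.188 µV/3.4641 = 9.58 µV.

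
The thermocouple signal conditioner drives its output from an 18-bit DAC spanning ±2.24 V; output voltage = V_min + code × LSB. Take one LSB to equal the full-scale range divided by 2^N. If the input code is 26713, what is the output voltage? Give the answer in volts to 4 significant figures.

Span: 2.24 V − (-2.24 V) = 4.48 V. LSB = 4.48 V / 2^18.
Output = V_min + (26713/262144) × range = -2.24 + 0.101902 × 4.48 V
      = -2.24 + 0.456521 = -1.78348 V.

-1.783 V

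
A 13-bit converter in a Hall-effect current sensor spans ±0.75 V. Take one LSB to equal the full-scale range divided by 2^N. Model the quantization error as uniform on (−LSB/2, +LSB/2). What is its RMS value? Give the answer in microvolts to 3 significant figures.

52.9 µV

Span: 0.75 V − (-0.75 V) = 1.5 V.
Step size = 1.5/8192 V = 183.11 µV.
For a uniform distribution on [−LSB/2, +LSB/2], V_rms = LSB/√12 = 183.11 µV/3.4641 = 52.9 µV.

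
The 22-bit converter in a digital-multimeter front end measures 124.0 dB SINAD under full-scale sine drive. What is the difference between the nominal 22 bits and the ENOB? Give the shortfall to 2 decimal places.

1.69 bits

Effective bits = (124.0 − 1.76)/6.02 = 20.3056.
Lost resolution: 22 − 20.3056 = 1.6944 bits.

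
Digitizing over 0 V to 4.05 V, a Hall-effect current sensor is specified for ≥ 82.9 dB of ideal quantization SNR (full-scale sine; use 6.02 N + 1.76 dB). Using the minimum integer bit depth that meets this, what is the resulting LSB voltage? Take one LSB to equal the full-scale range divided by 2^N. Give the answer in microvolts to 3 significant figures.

Full-scale range = 4.05 V.
Required N = ⌈(82.9 − 1.76)/6.02⌉ = ⌈13.478⌉ = 14.
One LSB is 4.05 V / 16384 = 247 µV.

247 µV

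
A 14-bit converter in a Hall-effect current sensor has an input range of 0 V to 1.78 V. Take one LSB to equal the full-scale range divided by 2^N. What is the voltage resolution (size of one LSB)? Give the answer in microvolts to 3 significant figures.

109 µV

V_FS = 1.78 V.
There are 2^14 = 16384 steps.
LSB = 1.78 V / 2^14 = 109 µV.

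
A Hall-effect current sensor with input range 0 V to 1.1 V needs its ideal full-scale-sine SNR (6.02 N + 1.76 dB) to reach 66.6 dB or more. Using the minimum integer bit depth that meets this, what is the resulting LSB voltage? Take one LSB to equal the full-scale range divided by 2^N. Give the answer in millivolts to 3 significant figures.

V_FS = 1.1 V.
Solving 6.02 N ≥ 66.6 − 1.76: N ≥ 10.771. Round up → N = 11.
LSB = 1.1 V ÷ 2^11 = 1.1/2048 V = 0.537 mV.

0.537 mV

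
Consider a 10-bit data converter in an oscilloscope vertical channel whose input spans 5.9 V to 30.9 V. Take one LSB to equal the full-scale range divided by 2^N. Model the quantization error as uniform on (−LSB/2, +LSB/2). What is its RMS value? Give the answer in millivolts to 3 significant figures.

7.05 mV

Full-scale range = 30.9 V − (5.9 V) = 25 V.
Step size = 25/1024 V = 24.414 mV.
V_rms = LSB/√12 = 24.414 mV / √12 = 7.05 mV.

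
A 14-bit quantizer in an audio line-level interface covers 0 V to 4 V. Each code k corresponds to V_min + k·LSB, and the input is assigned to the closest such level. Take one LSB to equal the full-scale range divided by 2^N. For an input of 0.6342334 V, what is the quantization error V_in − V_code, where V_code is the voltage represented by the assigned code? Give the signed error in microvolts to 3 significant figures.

−43.9 µV

Span = 4 V. LSB = 4 V / 2^14 ≈ 244.1 µV.
Position in LSBs: (0.6342334 − (0)) × 16384/4 = 2597.8200; rounding gives k = 2598.
V_code = V_min + k × range/2^14 = 0 + 2598 × 4/16384 = 0.63427734375 V.
V_in − V_code = 0.6342334 − (0.63427734375) = −43.9 µV.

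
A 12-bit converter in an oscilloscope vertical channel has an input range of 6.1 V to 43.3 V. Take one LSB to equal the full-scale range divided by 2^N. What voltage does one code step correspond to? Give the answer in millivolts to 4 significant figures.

9.082 mV

Span: 43.3 V − (6.1 V) = 37.2 V.
There are 2^12 = 4096 steps.
One LSB is 37.2 V / 4096 = 9.082 mV.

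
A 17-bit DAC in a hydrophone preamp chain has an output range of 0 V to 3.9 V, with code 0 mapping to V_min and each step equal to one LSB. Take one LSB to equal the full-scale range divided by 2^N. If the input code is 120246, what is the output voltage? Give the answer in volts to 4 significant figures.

Range is 3.9 V. LSB = 3.9 V / 2^17.
V_out = V_min + code × LSB = 0 V + 120246 × 3.9 V / 131072
      = 0 + 3.57788 = 3.57788 V.

3.578 V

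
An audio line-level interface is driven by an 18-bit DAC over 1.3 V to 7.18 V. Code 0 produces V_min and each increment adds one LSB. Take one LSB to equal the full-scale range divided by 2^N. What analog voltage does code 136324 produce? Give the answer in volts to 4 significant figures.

4.358 V

Span: 7.18 V − (1.3 V) = 5.88 V. LSB = 5.88 V / 2^18.
V_out = V_min + code × LSB = 1.3 V + 136324 × 5.88 V / 262144
      = 1.3 V + 3.05780 V = 4.35780 V.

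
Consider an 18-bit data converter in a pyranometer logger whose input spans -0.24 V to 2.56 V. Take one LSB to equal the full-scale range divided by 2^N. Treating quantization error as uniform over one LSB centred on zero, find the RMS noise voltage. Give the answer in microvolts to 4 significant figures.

The full-scale span is 2.56 − (-0.24) = 2.8 V.
Step size = 2.8/262144 V = 10.6812 µV.
For a uniform distribution on [−LSB/2, +LSB/2], V_rms = LSB/√12 = 10.6812 µV/3.4641 = 3.083 µV.

3.083 µV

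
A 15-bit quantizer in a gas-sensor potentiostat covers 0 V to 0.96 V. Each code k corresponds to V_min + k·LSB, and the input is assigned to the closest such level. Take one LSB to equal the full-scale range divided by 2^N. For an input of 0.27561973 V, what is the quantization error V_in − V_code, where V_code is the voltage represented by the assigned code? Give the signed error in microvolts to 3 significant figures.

−5.27 µV

Range is 0.96 V. LSB = 0.96 V / 2^15 ≈ 29.30 µV.
(0.27561973 − (0)) / LSB = 0.27561973 × 32768/0.96 = 9407.8201. Nearest integer: k = 9408.
V_code = 0 + (9408/32768) × 0.96 = 0.27562500000 V.
e = 0.27561973 − (0.27562500000) = −5.27 µV.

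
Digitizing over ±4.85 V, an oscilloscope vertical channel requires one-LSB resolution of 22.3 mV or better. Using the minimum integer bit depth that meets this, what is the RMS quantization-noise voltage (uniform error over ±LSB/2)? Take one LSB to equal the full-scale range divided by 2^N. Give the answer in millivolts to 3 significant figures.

Full-scale range = 4.85 V − (-4.85 V) = 9.7 V.
Need 2^N ≥ 9.7 V / 22.3 mV = 435.0 → N_min = 9.
LSB = 9.7 V ÷ 2^9 = 9.7/512 V = 18.945 mV.
RMS noise = LSB/√12 = 5.47 mV.

5.47 mV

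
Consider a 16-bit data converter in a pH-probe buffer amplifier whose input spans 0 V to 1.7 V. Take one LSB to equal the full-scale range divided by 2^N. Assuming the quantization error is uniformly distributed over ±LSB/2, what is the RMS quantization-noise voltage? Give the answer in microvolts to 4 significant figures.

V_FS = 1.7 V.
LSB = 1.7 V ÷ 2^16 = 1.7/65536 V = 25.9399 µV.
V_rms = LSB/√12 = 25.9399 µV / √12 = 7.488 µV.

7.488 µV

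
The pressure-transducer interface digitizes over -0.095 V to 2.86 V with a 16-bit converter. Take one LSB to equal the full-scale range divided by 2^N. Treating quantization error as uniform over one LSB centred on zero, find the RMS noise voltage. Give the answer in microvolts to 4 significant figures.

Range = 2.86 − (-0.095) = 2.955 V.
LSB = 2.955 V / 2^16 = 45.0897 µV.
σ_q = LSB/√12 = 45.0897 µV/3.4641 = 13.02 µV.

13.02 µV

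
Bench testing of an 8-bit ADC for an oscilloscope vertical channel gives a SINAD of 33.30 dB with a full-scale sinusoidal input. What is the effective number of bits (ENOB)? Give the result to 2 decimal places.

5.24 bits

ENOB = (SINAD − 1.76) / 6.02 = (33.30 − 1.76) / 6.02 = 31.54 / 6.02 = 5.2392.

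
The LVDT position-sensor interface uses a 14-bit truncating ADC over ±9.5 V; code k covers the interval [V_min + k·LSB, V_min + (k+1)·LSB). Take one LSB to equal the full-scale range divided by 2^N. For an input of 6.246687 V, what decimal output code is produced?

13578

Full-scale range = 9.5 V − (-9.5 V) = 19 V. LSB = 19 V / 2^14 ≈ 1.160 mV.
code = ⌊(V_in − V_min)/LSB⌋ = ⌊(V_in − V_min) × 2^14 / range⌋
     = ⌊(6.246687 − (-9.5)) × 16384 / 19⌋ = ⌊15.746687 × 16384/19⌋
     = ⌊13578.617⌋ = 13578.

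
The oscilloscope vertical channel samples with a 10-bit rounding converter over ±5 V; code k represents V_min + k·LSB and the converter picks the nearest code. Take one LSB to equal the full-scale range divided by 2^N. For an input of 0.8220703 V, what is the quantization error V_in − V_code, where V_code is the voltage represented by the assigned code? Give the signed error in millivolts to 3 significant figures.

Range = 5 − (-5) = 10 V. LSB = 10 V / 2^10 ≈ 9.766 mV.
(V_in − V_min)/LSB = (0.8220703 − (-5)) × 1024/10 = 596.1800 → nearest code k = 596.
V_code = V_min + k × range/2^10 = -5 + 596 × 10/1024 = 0.8203125000 V.
e = 0.8220703 − (0.8203125000) = +1.76 mV.

+1.76 mV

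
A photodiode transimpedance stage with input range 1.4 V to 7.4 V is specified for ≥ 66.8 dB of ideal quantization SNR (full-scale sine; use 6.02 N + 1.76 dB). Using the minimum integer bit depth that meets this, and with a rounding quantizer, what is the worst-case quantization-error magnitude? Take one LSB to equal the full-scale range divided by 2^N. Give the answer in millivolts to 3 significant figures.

1.46 mV

Full-scale range = 7.4 V − (1.4 V) = 6 V.
6.02 N + 1.76 ≥ 66.8 gives N ≥ 10.804, so the minimum integer is 11.
One LSB is 6 V / 2048 = 2.9297 mV.
|e|_max = LSB/2 = 1.46 mV.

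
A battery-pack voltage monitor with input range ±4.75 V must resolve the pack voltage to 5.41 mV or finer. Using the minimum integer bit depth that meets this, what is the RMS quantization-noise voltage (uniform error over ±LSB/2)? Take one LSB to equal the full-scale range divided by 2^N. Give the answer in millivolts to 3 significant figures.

1.34 mV

Range = 4.75 − (-4.75) = 9.5 V.
Levels needed ≥ 9.5/5.41 mV = 1756. 2^11 = 2048 suffices, so N_min = 11.
Step size = 9.5/2048 V = 4.6387 mV.
σ_q = LSB/√12 = 4.6387 mV/3.4641 = 1.34 mV.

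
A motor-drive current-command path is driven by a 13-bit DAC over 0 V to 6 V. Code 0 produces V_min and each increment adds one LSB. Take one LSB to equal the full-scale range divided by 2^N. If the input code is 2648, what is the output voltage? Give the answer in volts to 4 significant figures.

1.939 V

Range is 6 V. LSB = 6 V / 2^13.
V_out = 0 + 2648 × (6/8192) V
      = 0 V + 1.93945 V = 1.93945 V.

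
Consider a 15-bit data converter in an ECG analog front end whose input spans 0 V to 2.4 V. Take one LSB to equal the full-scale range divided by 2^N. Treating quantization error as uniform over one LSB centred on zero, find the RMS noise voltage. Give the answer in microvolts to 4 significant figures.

Range is 2.4 V.
LSB = 2.4 V / 2^15 = 73.2422 µV.
For a uniform distribution on [−LSB/2, +LSB/2], V_rms = LSB/√12 = 73.2422 µV/3.4641 = 21.14 µV.

21.14 µV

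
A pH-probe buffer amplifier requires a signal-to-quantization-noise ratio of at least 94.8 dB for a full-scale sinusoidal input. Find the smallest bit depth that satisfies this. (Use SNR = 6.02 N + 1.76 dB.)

16 bits

Required N = ⌈(94.8 − 1.76)/6.02⌉ = ⌈15.455⌉ = 16.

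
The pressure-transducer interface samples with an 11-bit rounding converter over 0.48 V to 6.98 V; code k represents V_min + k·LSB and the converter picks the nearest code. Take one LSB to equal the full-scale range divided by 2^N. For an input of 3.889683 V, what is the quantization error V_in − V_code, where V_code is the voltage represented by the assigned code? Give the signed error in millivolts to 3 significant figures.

Range = 6.98 − (0.48) = 6.5 V. LSB = 6.5 V / 2^11 ≈ 3.174 mV.
(3.889683 − (0.48)) / LSB = 3.409683 × 2048/6.5 = 1074.3124. Nearest integer: k = 1074.
Reconstructed level: 0.48 + 1074 × 6.5/2048 V = 3.888691406 V.
Error = V_in − V_code = 3.889683 − (3.888691406) = +0.992 mV.

+0.992 mV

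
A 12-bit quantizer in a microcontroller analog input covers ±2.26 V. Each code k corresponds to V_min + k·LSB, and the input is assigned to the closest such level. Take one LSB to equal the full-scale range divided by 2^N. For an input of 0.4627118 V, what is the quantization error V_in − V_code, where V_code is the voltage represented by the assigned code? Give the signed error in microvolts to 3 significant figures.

Range = 2.26 − (-2.26) = 4.52 V. LSB = 4.52 V / 2^12 ≈ 1.104 mV.
(0.4627118 − (-2.26)) / LSB = 2.7227118 × 4096/4.52 = 2467.3070. Nearest integer: k = 2467.
V_code = -2.26 + (2467/4096) × 4.52 = 0.4623730469 V.
V_in − V_code = 0.4627118 − (0.4623730469) = +339 µV.

+339 µV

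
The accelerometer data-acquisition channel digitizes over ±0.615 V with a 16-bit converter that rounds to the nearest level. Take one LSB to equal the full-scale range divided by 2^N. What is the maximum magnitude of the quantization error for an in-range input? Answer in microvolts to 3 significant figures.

The full-scale span is 0.615 − (-0.615) = 1.23 V.
LSB = 1.23 V ÷ 2^16 = 1.23/65536 V = 18.768 µV.
|e|_max = LSB/2 = 9.38 µV.

9.38 µV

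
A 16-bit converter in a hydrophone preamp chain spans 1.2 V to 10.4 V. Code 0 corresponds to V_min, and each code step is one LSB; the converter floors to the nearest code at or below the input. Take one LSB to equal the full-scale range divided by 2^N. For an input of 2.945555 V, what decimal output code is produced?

Range = 10.4 − (1.2) = 9.2 V. LSB = 9.2 V / 2^16 ≈ 140.4 µV.
(V_in − V_min) × 2^16/range = (2.945555 − (1.2)) × 65536/9.2 = 12434.423.
Floor → code = 12434.

12434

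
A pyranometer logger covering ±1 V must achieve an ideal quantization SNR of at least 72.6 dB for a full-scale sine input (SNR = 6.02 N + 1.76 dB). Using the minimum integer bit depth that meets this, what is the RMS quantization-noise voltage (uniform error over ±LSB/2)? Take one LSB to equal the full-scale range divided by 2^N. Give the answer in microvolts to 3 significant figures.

141 µV

Range = 1 − (-1) = 2 V.
Solving 6.02 N ≥ 72.6 − 1.76: N ≥ 11.767. Round up → N = 12.
LSB = 2 V ÷ 2^12 = 2/4096 V = 488.28 µV.
RMS noise = LSB/√12 = 141 µV.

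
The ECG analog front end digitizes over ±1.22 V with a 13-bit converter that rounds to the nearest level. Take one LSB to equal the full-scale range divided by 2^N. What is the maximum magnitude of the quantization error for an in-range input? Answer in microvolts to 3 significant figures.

Range = 1.22 − (-1.22) = 2.44 V.
Step size = 2.44/8192 V = 297.85 µV.
A rounding quantizer has |error| ≤ LSB/2 = 149 µV.

149 µV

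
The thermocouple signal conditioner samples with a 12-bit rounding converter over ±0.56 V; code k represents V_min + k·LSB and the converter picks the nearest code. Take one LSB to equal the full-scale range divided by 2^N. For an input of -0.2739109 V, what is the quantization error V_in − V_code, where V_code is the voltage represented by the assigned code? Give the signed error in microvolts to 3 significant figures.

Full-scale range = 0.56 V − (-0.56 V) = 1.12 V. LSB = 1.12 V / 2^12 ≈ 273.4 µV.
(V_in − V_min)/LSB = (-0.2739109 − (-0.56)) × 4096/1.12 = 1046.2687 → nearest code k = 1046.
V_code = V_min + k × range/2^12 = -0.56 + 1046 × 1.12/4096 = -0.2739843750 V.
V_in − V_code = -0.2739109 − (-0.2739843750) = +73.5 µV.

+73.5 µV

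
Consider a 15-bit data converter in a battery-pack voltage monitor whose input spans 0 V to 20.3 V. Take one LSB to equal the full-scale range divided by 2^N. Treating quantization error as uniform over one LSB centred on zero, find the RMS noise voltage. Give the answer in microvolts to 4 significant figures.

Full-scale range = 20.3 V.
LSB = 20.3 V / 2^15 = 0.619507 mV.
For a uniform distribution on [−LSB/2, +LSB/2], V_rms = LSB/√12 = 0.619507 mV/3.4641 = 178.8 µV.

178.8 µV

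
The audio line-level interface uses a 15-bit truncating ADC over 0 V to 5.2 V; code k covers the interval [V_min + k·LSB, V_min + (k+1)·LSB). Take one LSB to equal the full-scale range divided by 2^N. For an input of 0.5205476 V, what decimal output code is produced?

3280

Span = 5.2 V. LSB = 5.2 V / 2^15 ≈ 158.7 µV.
code = ⌊(V_in − V_min)/LSB⌋ = ⌊(V_in − V_min) × 2^15 / range⌋
     = ⌊(0.5205476 − (0)) × 32768 / 5.2⌋ = ⌊0.5205476 × 32768/5.2⌋
     = ⌊3280.251⌋ = 3280.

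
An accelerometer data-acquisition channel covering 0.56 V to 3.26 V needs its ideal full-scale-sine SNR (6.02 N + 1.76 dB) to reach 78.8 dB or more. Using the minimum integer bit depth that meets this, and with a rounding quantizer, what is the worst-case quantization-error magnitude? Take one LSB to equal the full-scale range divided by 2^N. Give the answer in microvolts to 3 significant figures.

165 µV

The full-scale span is 3.26 − (0.56) = 2.7 V.
Solving 6.02 N ≥ 78.8 − 1.76: N ≥ 12.797. Round up → N = 13.
Step size = 2.7/8192 V = 329.59 µV.
|e|_max = LSB/2 = 165 µV.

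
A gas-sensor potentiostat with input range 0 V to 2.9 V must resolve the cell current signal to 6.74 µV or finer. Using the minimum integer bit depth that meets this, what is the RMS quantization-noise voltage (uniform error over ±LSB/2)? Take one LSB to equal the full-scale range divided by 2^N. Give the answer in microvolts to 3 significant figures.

1.60 µV

Span = 2.9 V.
Need 2^N ≥ 2.9 V / 6.74 µV = 430300 → N_min = 19.
LSB = 2.9 V ÷ 2^19 = 2.9/524288 V = 5.5313 µV.
V_rms = LSB/√12 = 1.60 µV.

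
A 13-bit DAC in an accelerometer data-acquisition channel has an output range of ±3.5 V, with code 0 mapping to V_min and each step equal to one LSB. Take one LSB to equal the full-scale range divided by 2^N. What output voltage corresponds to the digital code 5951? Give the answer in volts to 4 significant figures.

Range = 3.5 − (-3.5) = 7 V. LSB = 7 V / 2^13.
Output = V_min + (5951/8192) × range = -3.5 + 0.726440 × 7 V
      = -3.5 + 5.08508 = 1.58508 V.

1.585 V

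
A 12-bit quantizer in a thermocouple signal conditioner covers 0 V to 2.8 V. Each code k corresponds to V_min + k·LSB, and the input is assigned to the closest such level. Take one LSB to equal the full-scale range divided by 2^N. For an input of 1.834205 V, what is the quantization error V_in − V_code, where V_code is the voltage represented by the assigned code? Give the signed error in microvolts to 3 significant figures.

+123 µV

Full-scale range = 2.8 V. LSB = 2.8 V / 2^12 ≈ 0.6836 mV.
(1.834205 − (0)) / LSB = 1.834205 × 4096/2.8 = 2683.1799. Nearest integer: k = 2683.
V_code = V_min + k × range/2^12 = 0 + 2683 × 2.8/4096 = 1.834082031 V.
V_in − V_code = 1.834205 − (1.834082031) = +123 µV.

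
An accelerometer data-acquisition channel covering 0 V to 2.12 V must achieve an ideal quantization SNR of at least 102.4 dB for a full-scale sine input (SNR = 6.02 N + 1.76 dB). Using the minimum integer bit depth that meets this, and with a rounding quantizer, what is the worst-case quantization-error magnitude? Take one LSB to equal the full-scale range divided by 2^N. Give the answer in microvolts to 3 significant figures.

Range is 2.12 V.
Solving 6.02 N ≥ 102.4 − 1.76: N ≥ 16.718. Round up → N = 17.
Step size = 2.12/131072 V = 16.174 µV.
|e|_max = LSB/2 = 8.09 µV.

8.09 µV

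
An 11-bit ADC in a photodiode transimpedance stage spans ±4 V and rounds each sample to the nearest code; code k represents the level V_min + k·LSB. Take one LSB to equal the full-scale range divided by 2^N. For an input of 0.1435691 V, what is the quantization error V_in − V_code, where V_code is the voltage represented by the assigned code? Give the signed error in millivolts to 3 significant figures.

−0.962 mV

Range = 4 − (-4) = 8 V. LSB = 8 V / 2^11 ≈ 3.906 mV.
Position in LSBs: (0.1435691 − (-4)) × 2048/8 = 1060.7537; rounding gives k = 1061.
Reconstructed level: -4 + 1061 × 8/2048 V = 0.1445312500 V.
V_in − V_code = 0.1435691 − (0.1445312500) = −0.962 mV.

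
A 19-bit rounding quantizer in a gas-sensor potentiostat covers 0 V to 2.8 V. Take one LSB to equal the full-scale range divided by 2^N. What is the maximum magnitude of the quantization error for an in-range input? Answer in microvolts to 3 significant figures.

V_FS = 2.8 V.
One LSB is 2.8 V / 524288 = 5.3406 µV.
A rounding quantizer has |error| ≤ LSB/2 = 2.67 µV.

2.67 µV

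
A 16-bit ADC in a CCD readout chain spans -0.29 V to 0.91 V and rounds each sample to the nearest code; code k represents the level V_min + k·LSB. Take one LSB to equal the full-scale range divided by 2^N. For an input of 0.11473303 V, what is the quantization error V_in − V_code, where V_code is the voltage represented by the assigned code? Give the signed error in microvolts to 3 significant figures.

Full-scale range = 0.91 V − (-0.29 V) = 1.2 V. LSB = 1.2 V / 2^16 ≈ 18.31 µV.
(V_in − V_min)/LSB = (0.11473303 − (-0.29)) × 65536/1.2 = 22103.8199 → nearest code k = 22104.
V_code = -0.29 + (22104/65536) × 1.2 = 0.11473632813 V.
Error = V_in − V_code = 0.11473303 − (0.11473632813) = −3.30 µV.

−3.30 µV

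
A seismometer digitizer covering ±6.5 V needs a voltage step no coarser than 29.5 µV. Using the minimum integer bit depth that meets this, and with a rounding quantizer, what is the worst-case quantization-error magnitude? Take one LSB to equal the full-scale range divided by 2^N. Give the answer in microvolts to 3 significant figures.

12.4 µV

Full-scale range = 6.5 V − (-6.5 V) = 13 V.
Levels needed ≥ 13/29.5 µV = 440700. 2^19 = 524288 suffices, so N_min = 19.
Step size = 13/524288 V = 24.796 µV.
Max error for round-to-nearest is LSB/2 = 12.4 µV.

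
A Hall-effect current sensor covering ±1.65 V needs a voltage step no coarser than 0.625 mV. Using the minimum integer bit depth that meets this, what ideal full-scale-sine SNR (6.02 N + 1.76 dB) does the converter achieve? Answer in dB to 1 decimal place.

80.0 dB

Full-scale range = 1.65 V − (-1.65 V) = 3.3 V.
Need 2^N ≥ 3.3 V / 0.625 mV = 5280 → N_min = 13.
Ideal SNR at N = 13: 6.02·13 + 1.76 = 80.0 dB.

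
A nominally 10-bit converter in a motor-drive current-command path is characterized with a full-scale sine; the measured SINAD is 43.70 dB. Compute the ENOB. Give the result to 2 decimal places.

(43.70 − 1.76) / 6.02 = 41.94/6.02 = 6.9668 effective bits.

6.97 bits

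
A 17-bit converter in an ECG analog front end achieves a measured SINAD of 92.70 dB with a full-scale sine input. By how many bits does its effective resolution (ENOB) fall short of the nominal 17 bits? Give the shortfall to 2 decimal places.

Effective bits = (92.70 − 1.76)/6.02 = 15.1063.
Lost resolution: 17 − 15.1063 = 1.8937 bits.

1.89 bits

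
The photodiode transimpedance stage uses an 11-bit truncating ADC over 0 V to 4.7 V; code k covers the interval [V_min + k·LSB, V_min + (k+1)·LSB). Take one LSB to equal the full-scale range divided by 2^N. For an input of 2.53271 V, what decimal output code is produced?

Full-scale range = 4.7 V. LSB = 4.7 V / 2^11 ≈ 2.295 mV.
code = ⌊(V_in − V_min)/LSB⌋ = ⌊(V_in − V_min) × 2^11 / range⌋
     = ⌊(2.53271 − (0)) × 2048 / 4.7⌋ = ⌊2.53271 × 2048/4.7⌋
     = ⌊1103.615⌋ = 1103.

1103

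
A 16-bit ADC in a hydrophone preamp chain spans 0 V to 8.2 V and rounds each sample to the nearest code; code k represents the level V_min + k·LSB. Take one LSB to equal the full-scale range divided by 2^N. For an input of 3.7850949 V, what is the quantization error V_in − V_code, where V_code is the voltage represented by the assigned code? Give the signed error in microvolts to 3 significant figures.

+27.2 µV

Span = 8.2 V. LSB = 8.2 V / 2^16 ≈ 125.1 µV.
Position in LSBs: (3.7850949 − (0)) × 65536/8.2 = 30251.2170; rounding gives k = 30251.
Reconstructed level: 0 + 30251 × 8.2/65536 V = 3.7850677490 V.
V_in − V_code = 3.7850949 − (3.7850677490) = +27.2 µV.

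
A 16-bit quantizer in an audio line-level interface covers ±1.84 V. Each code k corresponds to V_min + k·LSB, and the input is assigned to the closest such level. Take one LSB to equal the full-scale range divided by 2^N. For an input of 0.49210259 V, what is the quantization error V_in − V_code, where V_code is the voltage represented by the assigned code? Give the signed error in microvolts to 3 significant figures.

−16.6 µV

Range = 1.84 − (-1.84) = 3.68 V. LSB = 3.68 V / 2^16 ≈ 56.15 µV.
(0.49210259 − (-1.84)) / LSB = 2.33210259 × 65536/3.68 = 41531.7053. Nearest integer: k = 41532.
Reconstructed level: -1.84 + 41532 × 3.68/65536 V = 0.49211914063 V.
e = 0.49210259 − (0.49211914063) = −16.6 µV.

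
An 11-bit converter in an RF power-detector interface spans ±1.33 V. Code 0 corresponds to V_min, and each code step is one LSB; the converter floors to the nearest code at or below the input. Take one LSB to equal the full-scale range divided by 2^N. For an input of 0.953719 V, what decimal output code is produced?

The full-scale span is 1.33 − (-1.33) = 2.66 V. LSB = 2.66 V / 2^11 ≈ 1.299 mV.
code = ⌊(V_in − V_min)/LSB⌋ = ⌊(V_in − V_min) × 2^11 / range⌋
     = ⌊(0.953719 − (-1.33)) × 2048 / 2.66⌋ = ⌊2.283719 × 2048/2.66⌋
     = ⌊1758.292⌋ = 1758.

1758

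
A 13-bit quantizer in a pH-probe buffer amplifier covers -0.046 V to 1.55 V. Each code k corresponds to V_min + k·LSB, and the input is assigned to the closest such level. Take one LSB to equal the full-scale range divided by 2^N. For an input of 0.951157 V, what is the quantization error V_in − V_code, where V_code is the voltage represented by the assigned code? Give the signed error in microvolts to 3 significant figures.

+46.6 µV

Full-scale range = 1.55 V − (-0.046 V) = 1.596 V. LSB = 1.596 V / 2^13 ≈ 194.8 µV.
(0.951157 − (-0.046)) / LSB = 0.997157 × 8192/1.596 = 5118.2394. Nearest integer: k = 5118.
V_code = V_min + k × range/2^13 = -0.046 + 5118 × 1.596/8192 = 0.9511103516 V.
V_in − V_code = 0.951157 − (0.9511103516) = +46.6 µV.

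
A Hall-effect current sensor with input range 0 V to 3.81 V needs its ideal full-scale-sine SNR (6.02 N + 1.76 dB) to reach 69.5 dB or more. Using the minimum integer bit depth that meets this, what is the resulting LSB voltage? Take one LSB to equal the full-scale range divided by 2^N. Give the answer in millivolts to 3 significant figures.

0.930 mV

V_FS = 3.81 V.
N ≥ (69.5 − 1.76)/6.02 = 11.252 → N_min = 12.
LSB = 3.81 V ÷ 2^12 = 3.81/4096 V = 0.930 mV.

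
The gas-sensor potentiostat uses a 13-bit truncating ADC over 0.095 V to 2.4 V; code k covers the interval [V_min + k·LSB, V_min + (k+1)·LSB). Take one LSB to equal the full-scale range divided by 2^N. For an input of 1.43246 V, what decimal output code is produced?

The full-scale span is 2.4 − (0.095) = 2.305 V. LSB = 2.305 V / 2^13 ≈ 281.4 µV.
code = ⌊(V_in − V_min)/LSB⌋ = ⌊(V_in − V_min) × 2^13 / range⌋
     = ⌊(1.43246 − (0.095)) × 8192 / 2.305⌋ = ⌊1.33746 × 8192/2.305⌋
     = ⌊4753.350⌋ = 4753.

4753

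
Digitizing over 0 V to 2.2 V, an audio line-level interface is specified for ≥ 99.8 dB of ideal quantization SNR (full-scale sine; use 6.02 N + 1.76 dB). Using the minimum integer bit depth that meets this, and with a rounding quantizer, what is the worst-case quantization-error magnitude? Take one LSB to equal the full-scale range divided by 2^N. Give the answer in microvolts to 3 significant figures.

8.39 µV

V_FS = 2.2 V.
Solving 6.02 N ≥ 99.8 − 1.76: N ≥ 16.286. Round up → N = 17.
LSB = 2.2 V / 2^17 = 16.785 µV.
Max error for round-to-nearest is LSB/2 = 8.39 µV.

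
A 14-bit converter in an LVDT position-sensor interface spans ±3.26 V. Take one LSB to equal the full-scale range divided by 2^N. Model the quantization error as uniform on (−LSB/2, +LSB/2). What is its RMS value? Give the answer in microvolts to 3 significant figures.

115 µV

Span: 3.26 V − (-3.26 V) = 6.52 V.
LSB = 6.52 V / 2^14 = 397.95 µV.
V_rms = LSB/√12 = 397.95 µV / √12 = 115 µV.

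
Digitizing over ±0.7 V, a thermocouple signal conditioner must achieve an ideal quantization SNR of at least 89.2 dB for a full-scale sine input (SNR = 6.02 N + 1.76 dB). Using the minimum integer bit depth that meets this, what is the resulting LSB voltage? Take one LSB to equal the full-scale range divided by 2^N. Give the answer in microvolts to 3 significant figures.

Range = 0.7 − (-0.7) = 1.4 V.
N ≥ (89.2 − 1.76)/6.02 = 14.525 → N_min = 15.
One LSB is 1.4 V / 32768 = 42.7 µV.

42.7 µV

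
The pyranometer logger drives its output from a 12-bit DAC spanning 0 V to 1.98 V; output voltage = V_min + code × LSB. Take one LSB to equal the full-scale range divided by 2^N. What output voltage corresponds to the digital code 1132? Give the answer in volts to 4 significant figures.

Full-scale range = 1.98 V. LSB = 1.98 V / 2^12.
V_out = 0 + 1132 × (1.98/4096) V
      = 0 + 0.547207 = 0.547207 V.

0.5472 V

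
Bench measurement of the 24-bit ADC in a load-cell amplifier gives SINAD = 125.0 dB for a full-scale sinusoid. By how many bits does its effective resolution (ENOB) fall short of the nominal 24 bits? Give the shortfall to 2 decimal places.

ENOB = (SINAD − 1.76)/6.02 = (125.0 − 1.76)/6.02 = 20.4718 bits.
Shortfall = 24 − 20.4718 = 3.5282 bits.

3.53 bits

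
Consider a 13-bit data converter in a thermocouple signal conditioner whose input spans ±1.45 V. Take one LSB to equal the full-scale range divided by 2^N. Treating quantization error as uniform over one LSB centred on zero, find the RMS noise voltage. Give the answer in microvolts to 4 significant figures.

102.2 µV

The full-scale span is 1.45 − (-1.45) = 2.9 V.
LSB = 2.9 V / 2^13 = 354.004 µV.
For a uniform distribution on [−LSB/2, +LSB/2], V_rms = LSB/√12 = 354.004 µV/3.4641 = 102.2 µV.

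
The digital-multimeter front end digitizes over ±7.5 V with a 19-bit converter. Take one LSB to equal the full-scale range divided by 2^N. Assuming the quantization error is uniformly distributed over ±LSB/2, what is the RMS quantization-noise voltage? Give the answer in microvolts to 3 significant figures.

8.26 µV

Range = 7.5 − (-7.5) = 15 V.
LSB = 15 V / 2^19 = 28.610 µV.
σ_q = LSB/√12 = 28.610 µV/3.4641 = 8.26 µV.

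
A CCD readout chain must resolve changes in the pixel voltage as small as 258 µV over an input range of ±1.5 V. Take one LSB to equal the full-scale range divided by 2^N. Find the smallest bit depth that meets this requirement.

14 bits

The full-scale span is 1.5 − (-1.5) = 3 V.
Required number of levels: 3/258 µV = 11628; smallest N with 2^N ≥ that is 14.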